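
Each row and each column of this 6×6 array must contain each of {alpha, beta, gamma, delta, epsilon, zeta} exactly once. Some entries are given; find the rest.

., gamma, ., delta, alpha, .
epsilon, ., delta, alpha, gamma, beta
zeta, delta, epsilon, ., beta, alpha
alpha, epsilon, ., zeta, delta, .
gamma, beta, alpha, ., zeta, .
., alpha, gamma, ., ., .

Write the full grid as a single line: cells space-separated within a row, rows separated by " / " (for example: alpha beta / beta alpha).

beta gamma zeta delta alpha epsilon / epsilon zeta delta alpha gamma beta / zeta delta epsilon gamma beta alpha / alpha epsilon beta zeta delta gamma / gamma beta alpha epsilon zeta delta / delta alpha gamma beta epsilon zeta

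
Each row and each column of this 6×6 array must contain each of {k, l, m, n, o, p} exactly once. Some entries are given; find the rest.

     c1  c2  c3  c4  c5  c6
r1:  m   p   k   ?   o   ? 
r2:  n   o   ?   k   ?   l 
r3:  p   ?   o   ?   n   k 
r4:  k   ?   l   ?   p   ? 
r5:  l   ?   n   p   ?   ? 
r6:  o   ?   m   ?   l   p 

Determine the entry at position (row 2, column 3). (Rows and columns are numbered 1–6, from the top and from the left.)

p

row 1 has {k,m,o,p}; column 6 has {k,l,p} — only n is left for (r1,c6).
row 2 has {k,l,n,o}; column 3 has {k,l,m,n,o} — only p is left for (r2,c3).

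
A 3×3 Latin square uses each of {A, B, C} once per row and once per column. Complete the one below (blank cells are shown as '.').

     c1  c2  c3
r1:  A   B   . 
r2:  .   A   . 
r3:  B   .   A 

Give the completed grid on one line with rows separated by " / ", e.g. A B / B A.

row 1 has {A,B}; column 3 has {A} — only C is left for (r1,c3).
row 2 has {A}; column 1 has {A,B} — only C is left for (r2,c1).
row 2 has {A,C}; column 3 has {A,C} — only B is left for (r2,c3).
row 3 has {A,B}; column 2 has {A,B} — only C is left for (r3,c2).

A B C / C A B / B C A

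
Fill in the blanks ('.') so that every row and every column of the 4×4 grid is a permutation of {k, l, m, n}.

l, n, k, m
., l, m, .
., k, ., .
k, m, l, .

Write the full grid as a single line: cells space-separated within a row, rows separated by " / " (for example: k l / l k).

(r2,c1) = n
(r2,c4) = k
(r3,c1) = m
(r3,c3) = n
(r3,c4) = l
(r4,c4) = n

l n k m / n l m k / m k n l / k m l n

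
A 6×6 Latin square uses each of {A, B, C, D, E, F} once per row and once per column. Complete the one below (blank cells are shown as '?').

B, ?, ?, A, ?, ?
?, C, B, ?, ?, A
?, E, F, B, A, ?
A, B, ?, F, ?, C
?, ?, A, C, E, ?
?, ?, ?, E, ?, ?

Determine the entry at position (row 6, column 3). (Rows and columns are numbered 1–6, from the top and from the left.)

(r2,c4): row 2 has {A,B,C}; column 4 has {A,B,C,E,F}, so it must be D.
(r2,c5): row 2 has {A,B,C,D}; column 5 has {A,E}, so it must be F.
(r3,c6): row 3 has {A,B,E,F}; column 6 has {A,C}, so it must be D.
(r4,c5): row 4 has {A,B,C,F}; column 5 has {A,E,F}, so it must be D.
(r1,c5): row 1 has {A,B}; column 5 has {A,D,E,F}, so it must be C.
(r2,c1): row 2 has {A,B,C,D,F}; column 1 has {A,B}, so it must be E.
(r3,c1): row 3 has {A,B,D,E,F}; column 1 has {A,B,E}, so it must be C.
(r4,c3): row 4 has {A,B,C,D,F}; column 3 has {A,B,F}, so it must be E.
(r6,c5): row 6 has {E}; column 5 has {A,C,D,E,F}, so it must be B.
(r6,c6): row 6 has {B,E}; column 6 has {A,C,D}, so it must be F.
(r1,c3): row 1 has {A,B,C}; column 3 has {A,B,E,F}, so it must be D.
(r1,c6): row 1 has {A,B,C,D}; column 6 has {A,C,D,F}, so it must be E.
(r5,c6): row 5 has {A,C,E}; column 6 has {A,C,D,E,F}, so it must be B.
(r6,c1): row 6 has {B,E,F}; column 1 has {A,B,C,E}, so it must be D.
(r6,c2): row 6 has {B,D,E,F}; column 2 has {B,C,E}, so it must be A.
(r6,c3): row 6 has {A,B,D,E,F}; column 3 has {A,B,D,E,F}, so it must be C.

C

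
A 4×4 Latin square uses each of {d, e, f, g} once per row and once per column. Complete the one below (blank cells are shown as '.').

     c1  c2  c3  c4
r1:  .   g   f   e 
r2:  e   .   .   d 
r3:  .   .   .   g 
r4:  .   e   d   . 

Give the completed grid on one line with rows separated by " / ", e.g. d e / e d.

d g f e / e f g d / f d e g / g e d f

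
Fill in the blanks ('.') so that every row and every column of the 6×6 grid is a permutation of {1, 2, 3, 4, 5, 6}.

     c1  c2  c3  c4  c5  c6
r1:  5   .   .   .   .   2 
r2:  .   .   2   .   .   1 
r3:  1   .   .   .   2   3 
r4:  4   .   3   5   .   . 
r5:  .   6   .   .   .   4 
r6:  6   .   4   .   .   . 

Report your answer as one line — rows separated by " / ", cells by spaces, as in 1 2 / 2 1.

5 3 6 1 4 2 / 3 5 2 4 6 1 / 1 4 5 6 2 3 / 4 2 3 5 1 6 / 2 6 1 3 5 4 / 6 1 4 2 3 5

(r2,c1) = 3
(r4,c6) = 6
(r5,c1) = 2
(r6,c6) = 5
(r4,c5) = 1
(r6,c5) = 3
(r4,c2) = 2
(r5,c5) = 5
(r6,c2) = 1
(r6,c4) = 2
(r5,c3) = 1
(r5,c4) = 3
(r1,c3) = 6
(r1,c5) = 4
(r2,c5) = 6
(r3,c3) = 5
(r1,c2) = 3
(r1,c4) = 1
(r2,c4) = 4
(r3,c2) = 4
(r3,c4) = 6
(r2,c2) = 5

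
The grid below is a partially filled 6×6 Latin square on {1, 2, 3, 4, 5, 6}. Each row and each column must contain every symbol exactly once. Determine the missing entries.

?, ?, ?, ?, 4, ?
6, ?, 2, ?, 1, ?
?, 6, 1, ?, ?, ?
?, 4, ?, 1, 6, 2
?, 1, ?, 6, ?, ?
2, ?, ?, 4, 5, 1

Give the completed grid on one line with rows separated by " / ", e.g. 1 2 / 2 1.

(r6,c2) = 3
(r6,c3) = 6
(r2,c2) = 5
(r2,c4) = 3
(r2,c6) = 4
(r1,c2) = 2
(r1,c4) = 5
(r3,c4) = 2
(r3,c5) = 3
(r3,c6) = 5
(r5,c5) = 2
(r5,c6) = 3
(r1,c3) = 3
(r1,c6) = 6
(r3,c1) = 4
(r4,c3) = 5
(r5,c1) = 5
(r5,c3) = 4
(r1,c1) = 1
(r4,c1) = 3

1 2 3 5 4 6 / 6 5 2 3 1 4 / 4 6 1 2 3 5 / 3 4 5 1 6 2 / 5 1 4 6 2 3 / 2 3 6 4 5 1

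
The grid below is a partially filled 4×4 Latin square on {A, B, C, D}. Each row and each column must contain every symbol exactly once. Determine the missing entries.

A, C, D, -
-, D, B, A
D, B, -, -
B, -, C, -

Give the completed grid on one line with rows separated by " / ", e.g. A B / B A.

At row 1, column 4: row 1 has {A,C,D}; column 4 has {A}; that leaves B.
At row 2, column 1: row 2 has {A,B,D}; column 1 has {A,B,D}; that leaves C.
At row 3, column 3: row 3 has {B,D}; column 3 has {B,C,D}; that leaves A.
At row 3, column 4: row 3 has {A,B,D}; column 4 has {A,B}; that leaves C.
At row 4, column 2: row 4 has {B,C}; column 2 has {B,C,D}; that leaves A.
At row 4, column 4: row 4 has {A,B,C}; column 4 has {A,B,C}; that leaves D.

A C D B / C D B A / D B A C / B A C D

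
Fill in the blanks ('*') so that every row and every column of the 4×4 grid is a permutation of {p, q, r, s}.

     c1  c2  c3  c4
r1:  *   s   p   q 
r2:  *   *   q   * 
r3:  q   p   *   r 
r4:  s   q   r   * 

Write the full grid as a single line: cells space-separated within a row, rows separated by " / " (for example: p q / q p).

(r1,c1) = r
(r2,c1) = p
(r2,c2) = r
(r2,c4) = s
(r3,c3) = s
(r4,c4) = p

r s p q / p r q s / q p s r / s q r p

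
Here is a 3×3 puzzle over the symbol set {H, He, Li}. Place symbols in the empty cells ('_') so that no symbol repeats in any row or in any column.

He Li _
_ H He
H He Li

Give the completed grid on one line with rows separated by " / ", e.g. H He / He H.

He Li H / Li H He / H He Li

Cell (r1,c3): row 1 has {He,Li}; column 3 has {He,Li} → H.
Cell (r2,c1): row 2 has {H,He}; column 1 has {H,He} → Li.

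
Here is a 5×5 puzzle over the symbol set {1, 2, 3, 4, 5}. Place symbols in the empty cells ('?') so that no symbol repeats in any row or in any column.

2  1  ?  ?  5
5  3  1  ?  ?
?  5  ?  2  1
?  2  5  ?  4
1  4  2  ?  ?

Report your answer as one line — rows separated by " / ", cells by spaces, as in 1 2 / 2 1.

2 1 4 3 5 / 5 3 1 4 2 / 4 5 3 2 1 / 3 2 5 1 4 / 1 4 2 5 3

row 2 has {1,3,5}; column 4 has {2} — only 4 is left for (r2,c4).
row 2 has {1,3,4,5}; column 5 has {1,4,5} — only 2 is left for (r2,c5).
row 4 has {2,4,5}; column 1 has {1,2,5} — only 3 is left for (r4,c1).
row 4 has {2,3,4,5}; column 4 has {2,4} — only 1 is left for (r4,c4).
row 5 has {1,2,4}; column 5 has {1,2,4,5} — only 3 is left for (r5,c5).
row 1 has {1,2,5}; column 4 has {1,2,4} — only 3 is left for (r1,c4).
row 3 has {1,2,5}; column 1 has {1,2,3,5} — only 4 is left for (r3,c1).
row 3 has {1,2,4,5}; column 3 has {1,2,5} — only 3 is left for (r3,c3).
row 5 has {1,2,3,4}; column 4 has {1,2,3,4} — only 5 is left for (r5,c4).
row 1 has {1,2,3,5}; column 3 has {1,2,3,5} — only 4 is left for (r1,c3).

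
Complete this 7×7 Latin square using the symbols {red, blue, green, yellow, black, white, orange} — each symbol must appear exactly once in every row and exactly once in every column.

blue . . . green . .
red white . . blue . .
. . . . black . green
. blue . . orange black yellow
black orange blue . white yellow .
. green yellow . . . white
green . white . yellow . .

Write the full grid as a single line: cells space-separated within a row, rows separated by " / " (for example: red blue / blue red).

Cell (r4,c1): row 4 has {blue,yellow,black,orange}; column 1 has {red,blue,green,black} → white.
Cell (r5,c7): row 5 has {blue,yellow,black,white,orange}; column 7 has {green,yellow,white} → red.
Cell (r6,c1): row 6 has {green,yellow,white}; column 1 has {red,blue,green,black,white} → orange.
Cell (r6,c5): row 6 has {green,yellow,white,orange}; column 5 has {blue,green,yellow,black,white,orange} → red.
Cell (r6,c6): row 6 has {red,green,yellow,white,orange}; column 6 has {yellow,black} → blue.
Cell (r3,c1): row 3 has {green,black}; column 1 has {red,blue,green,black,white,orange} → yellow.
Cell (r3,c2): row 3 has {green,yellow,black}; column 2 has {blue,green,white,orange} → red.
Cell (r3,c3): row 3 has {red,green,yellow,black}; column 3 has {blue,yellow,white} → orange.
Cell (r3,c6): row 3 has {red,green,yellow,black,orange}; column 6 has {blue,yellow,black} → white.
Cell (r5,c4): row 5 has {red,blue,yellow,black,white,orange}; column 4 is empty so far → green.
Cell (r6,c4): row 6 has {red,blue,green,yellow,white,orange}; column 4 has {green} → black.
Cell (r7,c2): row 7 has {green,yellow,white}; column 2 has {red,blue,green,white,orange} → black.
Cell (r1,c2): row 1 has {blue,green}; column 2 has {red,blue,green,black,white,orange} → yellow.
Cell (r3,c4): row 3 has {red,green,yellow,black,white,orange}; column 4 has {green,black} → blue.
Cell (r4,c4): row 4 has {blue,yellow,black,white,orange}; column 4 has {blue,green,black} → red.
Cell (r7,c4): row 7 has {green,yellow,black,white}; column 4 has {red,blue,green,black} → orange.
Cell (r7,c6): row 7 has {green,yellow,black,white,orange}; column 6 has {blue,yellow,black,white} → red.
Cell (r7,c7): row 7 has {red,green,yellow,black,white,orange}; column 7 has {red,green,yellow,white} → blue.
Cell (r1,c4): row 1 has {blue,green,yellow}; column 4 has {red,blue,green,black,orange} → white.
Cell (r1,c6): row 1 has {blue,green,yellow,white}; column 6 has {red,blue,yellow,black,white} → orange.
Cell (r1,c7): row 1 has {blue,green,yellow,white,orange}; column 7 has {red,blue,green,yellow,white} → black.
Cell (r2,c4): row 2 has {red,blue,white}; column 4 has {red,blue,green,black,white,orange} → yellow.
Cell (r2,c6): row 2 has {red,blue,yellow,white}; column 6 has {red,blue,yellow,black,white,orange} → green.
Cell (r2,c7): row 2 has {red,blue,green,yellow,white}; column 7 has {red,blue,green,yellow,black,white} → orange.
Cell (r4,c3): row 4 has {red,blue,yellow,black,white,orange}; column 3 has {blue,yellow,white,orange} → green.
Cell (r1,c3): row 1 has {blue,green,yellow,black,white,orange}; column 3 has {blue,green,yellow,white,orange} → red.
Cell (r2,c3): row 2 has {red,blue,green,yellow,white,orange}; column 3 has {red,blue,green,yellow,white,orange} → black.

blue yellow red white green orange black / red white black yellow blue green orange / yellow red orange blue black white green / white blue green red orange black yellow / black orange blue green white yellow red / orange green yellow black red blue white / green black white orange yellow red blue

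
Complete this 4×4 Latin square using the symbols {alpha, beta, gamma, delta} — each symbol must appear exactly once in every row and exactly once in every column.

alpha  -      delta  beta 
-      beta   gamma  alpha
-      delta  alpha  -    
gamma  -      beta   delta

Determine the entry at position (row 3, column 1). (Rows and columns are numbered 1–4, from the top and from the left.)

beta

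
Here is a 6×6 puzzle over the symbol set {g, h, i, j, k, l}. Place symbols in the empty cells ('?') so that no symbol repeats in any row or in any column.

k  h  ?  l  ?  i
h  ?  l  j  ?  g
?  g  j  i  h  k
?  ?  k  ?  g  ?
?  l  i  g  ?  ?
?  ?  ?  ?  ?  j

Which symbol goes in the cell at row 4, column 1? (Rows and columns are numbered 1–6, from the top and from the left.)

(r1,c3) = g
(r1,c5) = j
(r3,c1) = l
(r4,c4) = h
(r4,c6) = l
(r5,c1) = j
(r5,c5) = k
(r5,c6) = h
(r6,c3) = h
(r6,c4) = k
(r2,c5) = i
(r4,c1) = i

i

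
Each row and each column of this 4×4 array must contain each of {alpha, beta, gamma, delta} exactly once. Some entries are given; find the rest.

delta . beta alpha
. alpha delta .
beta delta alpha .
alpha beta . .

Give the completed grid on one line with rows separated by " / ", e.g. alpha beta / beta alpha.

delta gamma beta alpha / gamma alpha delta beta / beta delta alpha gamma / alpha beta gamma delta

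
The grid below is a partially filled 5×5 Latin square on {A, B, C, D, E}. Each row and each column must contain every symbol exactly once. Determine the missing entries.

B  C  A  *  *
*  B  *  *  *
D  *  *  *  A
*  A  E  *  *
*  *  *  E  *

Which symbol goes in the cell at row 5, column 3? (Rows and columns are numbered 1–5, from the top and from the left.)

C

row 1 has {A,B,C}; column 4 has {E} — only D is left for (r1,c4).
row 1 has {A,B,C,D}; column 5 has {A} — only E is left for (r1,c5).
row 3 has {A,D}; column 2 has {A,B,C} — only E is left for (r3,c2).
row 4 has {A,E}; column 1 has {B,D} — only C is left for (r4,c1).
row 4 has {A,C,E}; column 4 has {D,E} — only B is left for (r4,c4).
row 4 has {A,B,C,E}; column 5 has {A,E} — only D is left for (r4,c5).
row 5 has {E}; column 1 has {B,C,D} — only A is left for (r5,c1).
row 5 has {A,E}; column 2 has {A,B,C,E} — only D is left for (r5,c2).
row 2 has {B}; column 1 has {A,B,C,D} — only E is left for (r2,c1).
row 2 has {B,E}; column 5 has {A,D,E} — only C is left for (r2,c5).
row 3 has {A,D,E}; column 4 has {B,D,E} — only C is left for (r3,c4).
row 5 has {A,D,E}; column 5 has {A,C,D,E} — only B is left for (r5,c5).
row 2 has {B,C,E}; column 3 has {A,E} — only D is left for (r2,c3).
row 2 has {B,C,D,E}; column 4 has {B,C,D,E} — only A is left for (r2,c4).
row 3 has {A,C,D,E}; column 3 has {A,D,E} — only B is left for (r3,c3).
row 5 has {A,B,D,E}; column 3 has {A,B,D,E} — only C is left for (r5,c3).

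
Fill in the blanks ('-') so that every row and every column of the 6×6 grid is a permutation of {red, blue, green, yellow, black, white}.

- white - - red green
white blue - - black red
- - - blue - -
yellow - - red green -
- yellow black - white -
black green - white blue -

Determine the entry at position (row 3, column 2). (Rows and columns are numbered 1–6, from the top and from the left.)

red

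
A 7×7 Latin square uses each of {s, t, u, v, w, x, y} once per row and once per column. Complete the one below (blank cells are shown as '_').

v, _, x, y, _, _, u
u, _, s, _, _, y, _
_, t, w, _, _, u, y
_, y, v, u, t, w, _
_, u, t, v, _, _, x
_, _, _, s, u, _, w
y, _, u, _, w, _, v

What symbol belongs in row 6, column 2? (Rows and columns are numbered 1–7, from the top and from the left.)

x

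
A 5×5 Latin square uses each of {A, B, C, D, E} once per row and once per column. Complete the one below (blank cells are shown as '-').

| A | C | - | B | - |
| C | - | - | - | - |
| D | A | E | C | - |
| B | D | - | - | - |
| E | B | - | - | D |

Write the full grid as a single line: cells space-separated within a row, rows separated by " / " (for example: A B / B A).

A C D B E / C E B D A / D A E C B / B D A E C / E B C A D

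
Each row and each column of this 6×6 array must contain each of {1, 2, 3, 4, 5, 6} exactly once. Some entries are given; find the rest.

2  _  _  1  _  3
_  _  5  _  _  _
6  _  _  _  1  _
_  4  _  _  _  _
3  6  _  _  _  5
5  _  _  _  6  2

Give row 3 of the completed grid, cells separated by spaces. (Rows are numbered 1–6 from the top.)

(r1,c2) = 5
(r1,c5) = 4
(r3,c6) = 4
(r4,c1) = 1
(r4,c6) = 6
(r5,c5) = 2
(r1,c3) = 6
(r2,c1) = 4
(r2,c5) = 3
(r2,c6) = 1
(r4,c5) = 5
(r5,c4) = 4
(r6,c4) = 3
(r2,c2) = 2
(r2,c4) = 6
(r3,c2) = 3
(r3,c3) = 2
(r3,c4) = 5

6 3 2 5 1 4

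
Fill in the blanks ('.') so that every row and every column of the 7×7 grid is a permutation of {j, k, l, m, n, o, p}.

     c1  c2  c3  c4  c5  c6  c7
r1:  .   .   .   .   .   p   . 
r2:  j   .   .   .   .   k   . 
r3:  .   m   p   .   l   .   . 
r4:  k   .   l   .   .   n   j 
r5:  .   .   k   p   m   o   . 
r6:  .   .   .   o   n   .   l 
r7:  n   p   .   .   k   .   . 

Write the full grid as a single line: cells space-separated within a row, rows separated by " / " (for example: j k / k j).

m l n k j p o / j n m l o k p / o m p n l j k / k o l m p n j / l j k p m o n / p k j o n m l / n p o j k l m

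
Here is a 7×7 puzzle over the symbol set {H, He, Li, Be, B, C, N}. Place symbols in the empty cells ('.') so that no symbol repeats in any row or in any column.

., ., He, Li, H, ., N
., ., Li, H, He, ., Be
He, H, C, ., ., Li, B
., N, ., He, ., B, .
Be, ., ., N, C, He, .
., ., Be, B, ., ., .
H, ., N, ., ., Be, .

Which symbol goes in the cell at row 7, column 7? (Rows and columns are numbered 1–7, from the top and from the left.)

Li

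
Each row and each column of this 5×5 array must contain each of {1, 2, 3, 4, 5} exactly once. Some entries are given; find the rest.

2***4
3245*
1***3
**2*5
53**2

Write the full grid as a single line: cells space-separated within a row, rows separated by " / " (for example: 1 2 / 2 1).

2 5 3 1 4 / 3 2 4 5 1 / 1 4 5 2 3 / 4 1 2 3 5 / 5 3 1 4 2

row 2 has {2,3,4,5}; column 5 has {2,3,4,5} — only 1 is left for (r2,c5).
row 3 has {1,3}; column 3 has {2,4} — only 5 is left for (r3,c3).
row 4 has {2,5}; column 1 has {1,2,3,5} — only 4 is left for (r4,c1).
row 4 has {2,4,5}; column 2 has {2,3} — only 1 is left for (r4,c2).
row 4 has {1,2,4,5}; column 4 has {5} — only 3 is left for (r4,c4).
row 5 has {2,3,5}; column 3 has {2,4,5} — only 1 is left for (r5,c3).
row 5 has {1,2,3,5}; column 4 has {3,5} — only 4 is left for (r5,c4).
row 1 has {2,4}; column 2 has {1,2,3} — only 5 is left for (r1,c2).
row 1 has {2,4,5}; column 3 has {1,2,4,5} — only 3 is left for (r1,c3).
row 1 has {2,3,4,5}; column 4 has {3,4,5} — only 1 is left for (r1,c4).
row 3 has {1,3,5}; column 2 has {1,2,3,5} — only 4 is left for (r3,c2).
row 3 has {1,3,4,5}; column 4 has {1,3,4,5} — only 2 is left for (r3,c4).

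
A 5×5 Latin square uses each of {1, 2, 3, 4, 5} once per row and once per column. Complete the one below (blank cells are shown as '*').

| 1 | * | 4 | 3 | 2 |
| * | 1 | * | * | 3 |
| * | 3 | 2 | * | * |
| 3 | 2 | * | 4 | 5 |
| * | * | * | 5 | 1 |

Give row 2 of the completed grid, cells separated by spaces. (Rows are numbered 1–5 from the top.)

4 1 5 2 3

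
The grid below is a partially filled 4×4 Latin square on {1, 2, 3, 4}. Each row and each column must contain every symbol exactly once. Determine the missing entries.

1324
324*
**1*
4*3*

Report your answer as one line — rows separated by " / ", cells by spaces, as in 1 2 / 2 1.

1 3 2 4 / 3 2 4 1 / 2 4 1 3 / 4 1 3 2

row 2 has {2,3,4}; column 4 has {4} — only 1 is left for (r2,c4).
row 3 has {1}; column 1 has {1,3,4} — only 2 is left for (r3,c1).
row 3 has {1,2}; column 2 has {2,3} — only 4 is left for (r3,c2).
row 3 has {1,2,4}; column 4 has {1,4} — only 3 is left for (r3,c4).
row 4 has {3,4}; column 2 has {2,3,4} — only 1 is left for (r4,c2).
row 4 has {1,3,4}; column 4 has {1,3,4} — only 2 is left for (r4,c4).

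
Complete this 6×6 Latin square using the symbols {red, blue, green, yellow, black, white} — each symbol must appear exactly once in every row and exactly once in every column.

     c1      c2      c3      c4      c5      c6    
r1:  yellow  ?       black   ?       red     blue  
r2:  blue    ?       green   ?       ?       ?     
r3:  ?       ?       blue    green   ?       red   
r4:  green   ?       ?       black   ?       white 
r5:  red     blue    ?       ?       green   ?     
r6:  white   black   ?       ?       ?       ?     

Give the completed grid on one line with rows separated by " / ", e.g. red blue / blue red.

At row 1, column 4: row 1 has {red,blue,yellow,black}; column 4 has {green,black}; that leaves white.
At row 3, column 1: row 3 has {red,blue,green}; column 1 has {red,blue,green,yellow,white}; that leaves black.
At row 5, column 4: row 5 has {red,blue,green}; column 4 has {green,black,white}; that leaves yellow.
At row 5, column 6: row 5 has {red,blue,green,yellow}; column 6 has {red,blue,white}; that leaves black.
At row 1, column 2: row 1 has {red,blue,yellow,black,white}; column 2 has {blue,black}; that leaves green.
At row 2, column 4: row 2 has {blue,green}; column 4 has {green,yellow,black,white}; that leaves red.
At row 2, column 6: row 2 has {red,blue,green}; column 6 has {red,blue,black,white}; that leaves yellow.
At row 5, column 3: row 5 has {red,blue,green,yellow,black}; column 3 has {blue,green,black}; that leaves white.
At row 6, column 4: row 6 has {black,white}; column 4 has {red,green,yellow,black,white}; that leaves blue.
At row 6, column 5: row 6 has {blue,black,white}; column 5 has {red,green}; that leaves yellow.
At row 6, column 6: row 6 has {blue,yellow,black,white}; column 6 has {red,blue,yellow,black,white}; that leaves green.
At row 2, column 2: row 2 has {red,blue,green,yellow}; column 2 has {blue,green,black}; that leaves white.
At row 2, column 5: row 2 has {red,blue,green,yellow,white}; column 5 has {red,green,yellow}; that leaves black.
At row 3, column 2: row 3 has {red,blue,green,black}; column 2 has {blue,green,black,white}; that leaves yellow.
At row 3, column 5: row 3 has {red,blue,green,yellow,black}; column 5 has {red,green,yellow,black}; that leaves white.
At row 4, column 2: row 4 has {green,black,white}; column 2 has {blue,green,yellow,black,white}; that leaves red.
At row 4, column 3: row 4 has {red,green,black,white}; column 3 has {blue,green,black,white}; that leaves yellow.
At row 4, column 5: row 4 has {red,green,yellow,black,white}; column 5 has {red,green,yellow,black,white}; that leaves blue.
At row 6, column 3: row 6 has {blue,green,yellow,black,white}; column 3 has {blue,green,yellow,black,white}; that leaves red.

yellow green black white red blue / blue white green red black yellow / black yellow blue green white red / green red yellow black blue white / red blue white yellow green black / white black red blue yellow green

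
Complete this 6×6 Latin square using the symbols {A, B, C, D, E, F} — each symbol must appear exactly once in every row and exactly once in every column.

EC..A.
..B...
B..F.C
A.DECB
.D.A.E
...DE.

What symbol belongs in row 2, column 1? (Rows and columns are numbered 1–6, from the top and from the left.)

Cell (r1,c3): row 1 has {A,C,E}; column 3 has {B,D} → F.
Cell (r1,c4): row 1 has {A,C,E,F}; column 4 has {A,D,E,F} → B.
Cell (r1,c6): row 1 has {A,B,C,E,F}; column 6 has {B,C,E} → D.
Cell (r2,c4): row 2 has {B}; column 4 has {A,B,D,E,F} → C.
Cell (r3,c5): row 3 has {B,C,F}; column 5 has {A,C,E} → D.
Cell (r4,c2): row 4 has {A,B,C,D,E}; column 2 has {C,D} → F.
Cell (r5,c3): row 5 has {A,D,E}; column 3 has {B,D,F} → C.
Cell (r6,c3): row 6 has {D,E}; column 3 has {B,C,D,F} → A.
Cell (r6,c6): row 6 has {A,D,E}; column 6 has {B,C,D,E} → F.
Cell (r2,c5): row 2 has {B,C}; column 5 has {A,C,D,E} → F.
Cell (r2,c6): row 2 has {B,C,F}; column 6 has {B,C,D,E,F} → A.
Cell (r3,c3): row 3 has {B,C,D,F}; column 3 has {A,B,C,D,F} → E.
Cell (r5,c1): row 5 has {A,C,D,E}; column 1 has {A,B,E} → F.
Cell (r5,c5): row 5 has {A,C,D,E,F}; column 5 has {A,C,D,E,F} → B.
Cell (r6,c1): row 6 has {A,D,E,F}; column 1 has {A,B,E,F} → C.
Cell (r6,c2): row 6 has {A,C,D,E,F}; column 2 has {C,D,F} → B.
Cell (r2,c1): row 2 has {A,B,C,F}; column 1 has {A,B,C,E,F} → D.

D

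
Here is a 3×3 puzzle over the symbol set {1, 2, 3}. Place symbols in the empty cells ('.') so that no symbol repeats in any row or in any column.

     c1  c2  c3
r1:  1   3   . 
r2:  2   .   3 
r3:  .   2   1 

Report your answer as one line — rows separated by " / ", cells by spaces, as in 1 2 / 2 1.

Cell (r1,c3): row 1 has {1,3}; column 3 has {1,3} → 2.
Cell (r2,c2): row 2 has {2,3}; column 2 has {2,3} → 1.
Cell (r3,c1): row 3 has {1,2}; column 1 has {1,2} → 3.

1 3 2 / 2 1 3 / 3 2 1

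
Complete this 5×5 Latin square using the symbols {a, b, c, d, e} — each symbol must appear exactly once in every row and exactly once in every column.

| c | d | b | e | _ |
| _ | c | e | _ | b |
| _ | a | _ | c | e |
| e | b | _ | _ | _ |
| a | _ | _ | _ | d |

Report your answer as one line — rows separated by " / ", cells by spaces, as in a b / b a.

c d b e a / d c e a b / b a d c e / e b a d c / a e c b d

(r1,c5): row 1 has {b,c,d,e}; column 5 has {b,d,e}, so it must be a.
(r2,c1): row 2 has {b,c,e}; column 1 has {a,c,e}, so it must be d.
(r2,c4): row 2 has {b,c,d,e}; column 4 has {c,e}, so it must be a.
(r3,c1): row 3 has {a,c,e}; column 1 has {a,c,d,e}, so it must be b.
(r3,c3): row 3 has {a,b,c,e}; column 3 has {b,e}, so it must be d.
(r4,c4): row 4 has {b,e}; column 4 has {a,c,e}, so it must be d.
(r4,c5): row 4 has {b,d,e}; column 5 has {a,b,d,e}, so it must be c.
(r5,c2): row 5 has {a,d}; column 2 has {a,b,c,d}, so it must be e.
(r5,c3): row 5 has {a,d,e}; column 3 has {b,d,e}, so it must be c.
(r5,c4): row 5 has {a,c,d,e}; column 4 has {a,c,d,e}, so it must be b.
(r4,c3): row 4 has {b,c,d,e}; column 3 has {b,c,d,e}, so it must be a.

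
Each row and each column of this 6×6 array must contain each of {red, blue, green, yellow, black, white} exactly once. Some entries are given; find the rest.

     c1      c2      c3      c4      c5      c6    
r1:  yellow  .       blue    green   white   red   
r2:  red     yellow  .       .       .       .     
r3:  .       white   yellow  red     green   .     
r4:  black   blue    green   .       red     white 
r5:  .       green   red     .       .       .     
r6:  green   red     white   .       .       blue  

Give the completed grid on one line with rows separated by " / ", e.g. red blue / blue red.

yellow black blue green white red / red yellow black white blue green / blue white yellow red green black / black blue green yellow red white / white green red blue black yellow / green red white black yellow blue

(r1,c2) = black
(r2,c3) = black
(r2,c5) = blue
(r2,c6) = green
(r3,c1) = blue
(r3,c6) = black
(r4,c4) = yellow
(r5,c1) = white
(r5,c6) = yellow
(r6,c4) = black
(r6,c5) = yellow
(r2,c4) = white
(r5,c4) = blue
(r5,c5) = black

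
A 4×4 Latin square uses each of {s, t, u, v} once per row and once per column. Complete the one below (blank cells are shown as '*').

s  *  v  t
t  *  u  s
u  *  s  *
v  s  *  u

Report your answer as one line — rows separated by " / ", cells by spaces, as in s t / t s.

s u v t / t v u s / u t s v / v s t u

(r1,c2): row 1 has {s,t,v}; column 2 has {s}, so it must be u.
(r2,c2): row 2 has {s,t,u}; column 2 has {s,u}, so it must be v.
(r3,c2): row 3 has {s,u}; column 2 has {s,u,v}, so it must be t.
(r3,c4): row 3 has {s,t,u}; column 4 has {s,t,u}, so it must be v.
(r4,c3): row 4 has {s,u,v}; column 3 has {s,u,v}, so it must be t.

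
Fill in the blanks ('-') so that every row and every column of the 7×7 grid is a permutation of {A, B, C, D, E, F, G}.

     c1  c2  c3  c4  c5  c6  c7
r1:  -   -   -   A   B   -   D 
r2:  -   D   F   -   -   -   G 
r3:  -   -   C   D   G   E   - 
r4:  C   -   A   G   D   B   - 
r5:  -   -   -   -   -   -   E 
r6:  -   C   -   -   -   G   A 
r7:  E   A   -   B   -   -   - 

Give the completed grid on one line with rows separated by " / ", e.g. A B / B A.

F G E A B C D / B D F E C A G / A F C D G E B / C E A G D B F / G B D C A F E / D C B F E G A / E A G B F D C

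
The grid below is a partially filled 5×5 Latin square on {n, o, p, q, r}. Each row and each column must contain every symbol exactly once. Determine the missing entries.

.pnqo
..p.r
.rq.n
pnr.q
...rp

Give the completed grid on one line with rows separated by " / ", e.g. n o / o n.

r p n q o / q o p n r / o r q p n / p n r o q / n q o r p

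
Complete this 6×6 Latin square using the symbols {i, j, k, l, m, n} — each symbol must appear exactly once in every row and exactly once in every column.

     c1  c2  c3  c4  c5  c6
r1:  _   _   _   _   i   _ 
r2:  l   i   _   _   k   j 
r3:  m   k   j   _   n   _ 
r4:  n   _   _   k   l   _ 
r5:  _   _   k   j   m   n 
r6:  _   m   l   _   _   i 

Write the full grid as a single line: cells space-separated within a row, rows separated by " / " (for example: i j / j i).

(r3,c6): row 3 has {j,k,m,n}; column 6 has {i,j,n}, so it must be l.
(r4,c2): row 4 has {k,l,n}; column 2 has {i,k,m}, so it must be j.
(r4,c6): row 4 has {j,k,l,n}; column 6 has {i,j,l,n}, so it must be m.
(r5,c1): row 5 has {j,k,m,n}; column 1 has {l,m,n}, so it must be i.
(r5,c2): row 5 has {i,j,k,m,n}; column 2 has {i,j,k,m}, so it must be l.
(r6,c4): row 6 has {i,l,m}; column 4 has {j,k}, so it must be n.
(r6,c5): row 6 has {i,l,m,n}; column 5 has {i,k,l,m,n}, so it must be j.
(r1,c2): row 1 has {i}; column 2 has {i,j,k,l,m}, so it must be n.
(r1,c3): row 1 has {i,n}; column 3 has {j,k,l}, so it must be m.
(r1,c4): row 1 has {i,m,n}; column 4 has {j,k,n}, so it must be l.
(r1,c6): row 1 has {i,l,m,n}; column 6 has {i,j,l,m,n}, so it must be k.
(r2,c3): row 2 has {i,j,k,l}; column 3 has {j,k,l,m}, so it must be n.
(r2,c4): row 2 has {i,j,k,l,n}; column 4 has {j,k,l,n}, so it must be m.
(r3,c4): row 3 has {j,k,l,m,n}; column 4 has {j,k,l,m,n}, so it must be i.
(r4,c3): row 4 has {j,k,l,m,n}; column 3 has {j,k,l,m,n}, so it must be i.
(r6,c1): row 6 has {i,j,l,m,n}; column 1 has {i,l,m,n}, so it must be k.
(r1,c1): row 1 has {i,k,l,m,n}; column 1 has {i,k,l,m,n}, so it must be j.

j n m l i k / l i n m k j / m k j i n l / n j i k l m / i l k j m n / k m l n j i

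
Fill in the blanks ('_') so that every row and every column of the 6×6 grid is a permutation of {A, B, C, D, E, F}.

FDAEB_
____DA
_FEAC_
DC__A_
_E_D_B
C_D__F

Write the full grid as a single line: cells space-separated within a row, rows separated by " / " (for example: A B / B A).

(r1,c6) = C
(r2,c2) = B
(r3,c1) = B
(r3,c6) = D
(r4,c6) = E
(r5,c1) = A
(r5,c5) = F
(r6,c2) = A
(r6,c4) = B
(r6,c5) = E
(r2,c1) = E
(r4,c4) = F
(r5,c3) = C
(r2,c3) = F
(r2,c4) = C
(r4,c3) = B

F D A E B C / E B F C D A / B F E A C D / D C B F A E / A E C D F B / C A D B E F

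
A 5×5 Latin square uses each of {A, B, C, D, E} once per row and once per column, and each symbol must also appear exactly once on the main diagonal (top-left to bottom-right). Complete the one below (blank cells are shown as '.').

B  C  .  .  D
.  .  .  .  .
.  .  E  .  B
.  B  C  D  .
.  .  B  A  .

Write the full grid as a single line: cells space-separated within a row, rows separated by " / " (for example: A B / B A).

B C A E D / C A D B E / A D E C B / E B C D A / D E B A C

(r1,c3): row 1 has {B,C,D}; column 3 has {B,C,E}, so it must be A.
(r1,c4): row 1 has {A,B,C,D}; column 4 has {A,D}, so it must be E.
(r2,c2): row 2 is empty so far; column 2 has {B,C}; the diagonal has {B,D,E}, so it must be A.
(r2,c3): row 2 has {A}; column 3 has {A,B,C,E}, so it must be D.
(r3,c2): row 3 has {B,E}; column 2 has {A,B,C}, so it must be D.
(r3,c4): row 3 has {B,D,E}; column 4 has {A,D,E}, so it must be C.
(r5,c2): row 5 has {A,B}; column 2 has {A,B,C,D}, so it must be E.
(r5,c5): row 5 has {A,B,E}; column 5 has {B,D}; the diagonal has {A,B,D,E}, so it must be C.
(r2,c4): row 2 has {A,D}; column 4 has {A,C,D,E}, so it must be B.
(r2,c5): row 2 has {A,B,D}; column 5 has {B,C,D}, so it must be E.
(r3,c1): row 3 has {B,C,D,E}; column 1 has {B}, so it must be A.
(r4,c1): row 4 has {B,C,D}; column 1 has {A,B}, so it must be E.
(r4,c5): row 4 has {B,C,D,E}; column 5 has {B,C,D,E}, so it must be A.
(r5,c1): row 5 has {A,B,C,E}; column 1 has {A,B,E}, so it must be D.
(r2,c1): row 2 has {A,B,D,E}; column 1 has {A,B,D,E}, so it must be C.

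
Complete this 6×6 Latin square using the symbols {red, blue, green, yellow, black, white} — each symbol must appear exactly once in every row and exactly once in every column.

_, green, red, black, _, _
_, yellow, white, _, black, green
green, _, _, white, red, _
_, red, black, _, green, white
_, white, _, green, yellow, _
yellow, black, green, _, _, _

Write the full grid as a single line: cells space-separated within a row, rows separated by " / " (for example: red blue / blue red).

white green red black blue yellow / red yellow white blue black green / green blue yellow white red black / blue red black yellow green white / black white blue green yellow red / yellow black green red white blue

(r3,c2) = blue
(r3,c3) = yellow
(r3,c6) = black
(r4,c1) = blue
(r4,c4) = yellow
(r5,c3) = blue
(r5,c6) = red
(r6,c6) = blue
(r1,c1) = white
(r1,c5) = blue
(r1,c6) = yellow
(r2,c1) = red
(r2,c4) = blue
(r5,c1) = black
(r6,c4) = red
(r6,c5) = white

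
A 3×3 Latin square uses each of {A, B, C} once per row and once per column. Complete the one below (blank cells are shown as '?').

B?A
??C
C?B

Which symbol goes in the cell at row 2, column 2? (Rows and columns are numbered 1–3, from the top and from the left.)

Cell (r1,c2): row 1 has {A,B}; column 2 is empty so far → C.
Cell (r2,c1): row 2 has {C}; column 1 has {B,C} → A.
Cell (r2,c2): row 2 has {A,C}; column 2 has {C} → B.

B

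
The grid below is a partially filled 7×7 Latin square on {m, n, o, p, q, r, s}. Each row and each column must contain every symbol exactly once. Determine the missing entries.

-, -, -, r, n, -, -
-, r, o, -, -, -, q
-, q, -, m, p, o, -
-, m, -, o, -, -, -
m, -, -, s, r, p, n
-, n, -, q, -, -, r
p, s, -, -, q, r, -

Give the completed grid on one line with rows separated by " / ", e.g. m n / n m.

(r3,c7) = s
(r4,c5) = s
(r4,c7) = p
(r5,c2) = o
(r5,c3) = q
(r7,c4) = n
(r1,c2) = p
(r2,c4) = p
(r2,c5) = m
(r6,c5) = o
(r7,c3) = m
(r7,c7) = o
(r1,c3) = s
(r1,c7) = m
(r6,c1) = s
(r6,c3) = p
(r6,c6) = m
(r1,c6) = q
(r2,c1) = n
(r2,c6) = s
(r3,c1) = r
(r3,c3) = n
(r4,c1) = q
(r4,c3) = r
(r4,c6) = n
(r1,c1) = o

o p s r n q m / n r o p m s q / r q n m p o s / q m r o s n p / m o q s r p n / s n p q o m r / p s m n q r o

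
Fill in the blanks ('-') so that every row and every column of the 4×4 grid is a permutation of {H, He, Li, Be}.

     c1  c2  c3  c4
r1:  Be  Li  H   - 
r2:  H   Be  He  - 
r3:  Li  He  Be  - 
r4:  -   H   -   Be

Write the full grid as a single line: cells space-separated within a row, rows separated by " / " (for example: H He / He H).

Be Li H He / H Be He Li / Li He Be H / He H Li Be

Cell (r1,c4): row 1 has {H,Li,Be}; column 4 has {Be} → He.
Cell (r2,c4): row 2 has {H,He,Be}; column 4 has {He,Be} → Li.
Cell (r3,c4): row 3 has {He,Li,Be}; column 4 has {He,Li,Be} → H.
Cell (r4,c1): row 4 has {H,Be}; column 1 has {H,Li,Be} → He.
Cell (r4,c3): row 4 has {H,He,Be}; column 3 has {H,He,Be} → Li.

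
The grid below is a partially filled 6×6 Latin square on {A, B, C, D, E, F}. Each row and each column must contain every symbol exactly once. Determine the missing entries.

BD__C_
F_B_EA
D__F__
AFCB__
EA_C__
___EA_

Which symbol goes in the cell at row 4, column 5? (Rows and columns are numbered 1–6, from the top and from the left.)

(r1,c4) = A
(r2,c2) = C
(r2,c4) = D
(r3,c5) = B
(r4,c5) = D

D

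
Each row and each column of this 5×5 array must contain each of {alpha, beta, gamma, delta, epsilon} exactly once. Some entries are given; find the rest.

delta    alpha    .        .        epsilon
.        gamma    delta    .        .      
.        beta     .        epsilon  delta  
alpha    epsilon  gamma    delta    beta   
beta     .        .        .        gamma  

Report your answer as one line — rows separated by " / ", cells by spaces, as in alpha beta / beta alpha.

(r1,c3) = beta
(r1,c4) = gamma
(r2,c1) = epsilon
(r2,c5) = alpha
(r3,c1) = gamma
(r3,c3) = alpha
(r5,c2) = delta
(r5,c3) = epsilon
(r5,c4) = alpha
(r2,c4) = beta

delta alpha beta gamma epsilon / epsilon gamma delta beta alpha / gamma beta alpha epsilon delta / alpha epsilon gamma delta beta / beta delta epsilon alpha gamma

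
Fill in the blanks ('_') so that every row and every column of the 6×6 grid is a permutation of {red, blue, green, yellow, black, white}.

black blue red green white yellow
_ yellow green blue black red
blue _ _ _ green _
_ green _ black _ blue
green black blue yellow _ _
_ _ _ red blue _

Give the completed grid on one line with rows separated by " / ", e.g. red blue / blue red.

black blue red green white yellow / white yellow green blue black red / blue red yellow white green black / red green white black yellow blue / green black blue yellow red white / yellow white black red blue green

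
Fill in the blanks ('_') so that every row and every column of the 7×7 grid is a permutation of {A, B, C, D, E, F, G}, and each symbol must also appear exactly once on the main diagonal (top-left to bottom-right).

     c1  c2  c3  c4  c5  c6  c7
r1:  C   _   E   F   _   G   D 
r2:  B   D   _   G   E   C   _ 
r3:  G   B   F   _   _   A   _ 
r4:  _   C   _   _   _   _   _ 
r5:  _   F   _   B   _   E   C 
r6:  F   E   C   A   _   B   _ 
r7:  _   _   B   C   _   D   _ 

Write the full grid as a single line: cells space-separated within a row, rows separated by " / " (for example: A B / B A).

C A E F B G D / B D A G E C F / G B F D C A E / D C G E A F B / A F D B G E C / F E C A D B G / E G B C F D A

(r1,c2) = A
(r1,c5) = B
(r2,c3) = A
(r2,c7) = F
(r3,c7) = E
(r4,c4) = E
(r4,c6) = F
(r6,c7) = G
(r7,c2) = G
(r7,c7) = A
(r3,c4) = D
(r3,c5) = C
(r4,c7) = B
(r5,c5) = G
(r6,c5) = D
(r7,c1) = E
(r7,c5) = F
(r4,c5) = A
(r5,c3) = D
(r4,c1) = D
(r4,c3) = G
(r5,c1) = A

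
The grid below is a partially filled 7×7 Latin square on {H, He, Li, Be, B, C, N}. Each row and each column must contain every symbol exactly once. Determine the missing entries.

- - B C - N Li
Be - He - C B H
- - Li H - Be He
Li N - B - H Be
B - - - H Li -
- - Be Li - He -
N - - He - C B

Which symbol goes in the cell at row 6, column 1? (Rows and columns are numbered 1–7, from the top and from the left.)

H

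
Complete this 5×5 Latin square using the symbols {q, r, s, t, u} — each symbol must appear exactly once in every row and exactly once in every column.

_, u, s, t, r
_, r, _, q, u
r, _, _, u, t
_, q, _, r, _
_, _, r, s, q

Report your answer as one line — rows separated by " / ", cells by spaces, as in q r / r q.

q u s t r / s r t q u / r s q u t / t q u r s / u t r s q

(r1,c1): row 1 has {r,s,t,u}; column 1 has {r}, so it must be q.
(r2,c3): row 2 has {q,r,u}; column 3 has {r,s}, so it must be t.
(r3,c2): row 3 has {r,t,u}; column 2 has {q,r,u}, so it must be s.
(r3,c3): row 3 has {r,s,t,u}; column 3 has {r,s,t}, so it must be q.
(r4,c3): row 4 has {q,r}; column 3 has {q,r,s,t}, so it must be u.
(r4,c5): row 4 has {q,r,u}; column 5 has {q,r,t,u}, so it must be s.
(r5,c2): row 5 has {q,r,s}; column 2 has {q,r,s,u}, so it must be t.
(r2,c1): row 2 has {q,r,t,u}; column 1 has {q,r}, so it must be s.
(r4,c1): row 4 has {q,r,s,u}; column 1 has {q,r,s}, so it must be t.
(r5,c1): row 5 has {q,r,s,t}; column 1 has {q,r,s,t}, so it must be u.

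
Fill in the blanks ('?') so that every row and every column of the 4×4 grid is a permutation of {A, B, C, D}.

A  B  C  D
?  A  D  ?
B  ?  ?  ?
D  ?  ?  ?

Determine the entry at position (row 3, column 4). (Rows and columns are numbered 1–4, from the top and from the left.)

At row 2, column 1: row 2 has {A,D}; column 1 has {A,B,D}; that leaves C.
At row 2, column 4: row 2 has {A,C,D}; column 4 has {D}; that leaves B.
At row 3, column 3: row 3 has {B}; column 3 has {C,D}; that leaves A.
At row 3, column 4: row 3 has {A,B}; column 4 has {B,D}; that leaves C.

C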